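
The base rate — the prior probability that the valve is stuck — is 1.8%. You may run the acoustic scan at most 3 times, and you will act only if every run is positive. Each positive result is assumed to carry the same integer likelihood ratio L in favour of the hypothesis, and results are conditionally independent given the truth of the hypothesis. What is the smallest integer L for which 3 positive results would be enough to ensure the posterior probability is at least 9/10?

8

Prior odds = 0.018/0.982 = 9/491.
Target odds = 0.9/0.1 = 9.
Need L³ ≥ 9 ÷ (9/491) = 491.
7³ = 343 < 491 ≤ 512 = 8³, so L = 8.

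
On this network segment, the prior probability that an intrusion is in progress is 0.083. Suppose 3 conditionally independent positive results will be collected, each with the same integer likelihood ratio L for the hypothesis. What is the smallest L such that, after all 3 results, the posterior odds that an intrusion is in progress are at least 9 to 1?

5

Prior odds = 0.083/0.917 = 83/917.
Target odds = 9.
Need L³ ≥ 9 ÷ (83/917) = 8253/83.
4³ = 64 < 8253/83 ≤ 125 = 5³, so L = 5.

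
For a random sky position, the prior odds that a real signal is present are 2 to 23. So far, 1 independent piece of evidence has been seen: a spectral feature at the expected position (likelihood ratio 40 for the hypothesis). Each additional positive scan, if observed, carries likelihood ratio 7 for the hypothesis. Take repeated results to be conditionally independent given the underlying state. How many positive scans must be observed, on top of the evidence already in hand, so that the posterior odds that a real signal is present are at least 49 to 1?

2

Prior odds = 2/23.
Bayes factor of the evidence already in hand = 40.
Odds after that evidence = (2/23) × 40 = 80/23.
Target odds = 49.
Need 7ⁿ ≥ 49 ÷ (80/23) = 14.0875.
7¹ = 7 falls short of 14.0875 but 7² = 49 reaches it, so n = 2.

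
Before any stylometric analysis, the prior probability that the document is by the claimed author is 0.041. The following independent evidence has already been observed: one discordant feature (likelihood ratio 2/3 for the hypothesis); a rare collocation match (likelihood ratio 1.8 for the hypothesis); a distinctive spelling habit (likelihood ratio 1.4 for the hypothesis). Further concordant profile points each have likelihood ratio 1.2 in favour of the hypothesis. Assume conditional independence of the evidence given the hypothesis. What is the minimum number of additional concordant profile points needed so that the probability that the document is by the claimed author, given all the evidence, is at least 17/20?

Prior odds = 0.041/0.959 = 41/959.
Combined Bayes factor of the evidence already in hand = (2/3) × 1.8 × 1.4 = 1.68.
Odds after that evidence = (41/959) × 1.68 = 246/3425.
Target odds = 0.85/0.15 = 17/3.
Need 1.2ⁿ ≥ 17/3 ÷ (246/3425) = 58225/738.
1.2²³ ≈66.2474 falls short of 58225/738 but 1.2²⁴ ≈79.4968 reaches it, so n = 24.

24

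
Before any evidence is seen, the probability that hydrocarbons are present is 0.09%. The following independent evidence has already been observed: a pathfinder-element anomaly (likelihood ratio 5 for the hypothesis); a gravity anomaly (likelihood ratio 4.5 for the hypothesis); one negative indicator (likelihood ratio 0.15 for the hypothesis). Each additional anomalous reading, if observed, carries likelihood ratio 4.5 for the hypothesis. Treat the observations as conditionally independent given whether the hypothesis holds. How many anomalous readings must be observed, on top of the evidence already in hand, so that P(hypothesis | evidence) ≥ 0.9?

Prior odds = 0.0009/0.9991 = 9/9991.
Combined Bayes factor of the evidence already in hand = 5 × 4.5 × 0.15 = 3.375.
Odds after that evidence = (9/9991) × 3.375 = 243/79928.
Target odds = 0.9/0.1 = 9.
Need 4.5ⁿ ≥ 9 ÷ (243/79928) = 79928/27.
4.5⁵ = 1845.28125 falls short of 79928/27 but 4.5⁶ = 8303.765625 reaches it, so n = 6.

6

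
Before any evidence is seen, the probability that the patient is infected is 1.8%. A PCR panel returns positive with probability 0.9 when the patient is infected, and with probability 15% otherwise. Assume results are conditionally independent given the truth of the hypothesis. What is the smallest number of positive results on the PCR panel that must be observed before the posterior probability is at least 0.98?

Prior odds: 0.018 ÷ 0.982 = 9/491.
Likelihood ratio of a positive result = 0.9/0.15 = 6.
Target odds: 0.98 ÷ 0.02 = 49.
Require 6ⁿ ≥ 49 ÷ (9/491) = 24059/9.
6⁴ = 1296 falls short of 24059/9 but 6⁵ = 7776 reaches it, so n = 5.

5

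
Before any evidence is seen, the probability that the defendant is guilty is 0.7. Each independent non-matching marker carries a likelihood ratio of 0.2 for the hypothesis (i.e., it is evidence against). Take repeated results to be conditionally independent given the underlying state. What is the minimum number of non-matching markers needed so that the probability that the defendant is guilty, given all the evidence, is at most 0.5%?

4

Prior odds = 0.7/0.3 = 7/3.
Likelihood ratio per non-matching marker = 0.2.
Target posterior odds = 0.005/0.995 = 1/199.
Need (7/3) × 0.2ⁿ ≤ 1/199, i.e. 0.2ⁿ ≤ 3/1393.
0.2³ = 0.008 is still above 3/1393 but 0.2⁴ = 0.0016 is at or below it, so n = 4.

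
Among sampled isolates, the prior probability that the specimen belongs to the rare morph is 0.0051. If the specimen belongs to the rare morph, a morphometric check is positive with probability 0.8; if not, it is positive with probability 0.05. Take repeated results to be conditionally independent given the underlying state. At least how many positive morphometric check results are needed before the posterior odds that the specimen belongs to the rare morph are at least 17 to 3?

Prior odds: 0.0051 ÷ 0.9949 = 51/9949.
Likelihood ratio of a positive = 0.8/0.05 = 16.
Target odds = 17/3.
Need (51/9949) × 16ⁿ ≥ 17/3, i.e. 16ⁿ ≥ 9949/9.
16² = 256 falls short of 9949/9 but 16³ = 4096 reaches it, so n = 3.

3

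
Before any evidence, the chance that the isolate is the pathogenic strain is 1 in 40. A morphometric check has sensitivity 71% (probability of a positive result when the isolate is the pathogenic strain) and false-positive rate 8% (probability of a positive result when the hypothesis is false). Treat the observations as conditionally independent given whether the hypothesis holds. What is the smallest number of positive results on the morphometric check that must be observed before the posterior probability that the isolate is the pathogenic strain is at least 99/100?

4

Prior odds = 0.025/0.975 = 1/39.
Likelihood ratio of a positive result = 0.71/0.08 = 8.875.
Target posterior odds = 0.99/0.01 = 99.
Require 8.875ⁿ ≥ 99 ÷ (1/39) = 3861.
8.875³ = 357911/512 falls short of 3861 but 8.875⁴ = 25411681/4096 reaches it, so n = 4.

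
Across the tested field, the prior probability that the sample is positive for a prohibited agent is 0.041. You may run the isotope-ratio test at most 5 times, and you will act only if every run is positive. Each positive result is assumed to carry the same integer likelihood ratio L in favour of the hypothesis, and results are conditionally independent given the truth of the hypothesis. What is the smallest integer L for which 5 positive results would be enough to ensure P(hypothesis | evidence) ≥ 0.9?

Prior odds = 0.041/0.959 = 41/959.
Target odds = 0.9/0.1 = 9.
Need L⁵ ≥ 9 ÷ (41/959) = 8631/41.
2⁵ = 32 < 8631/41 ≤ 243 = 3⁵, so L = 3.

3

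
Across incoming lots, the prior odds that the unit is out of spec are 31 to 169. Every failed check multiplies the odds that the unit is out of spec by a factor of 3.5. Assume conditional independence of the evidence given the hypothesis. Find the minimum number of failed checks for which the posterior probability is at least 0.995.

Prior odds = 31/169.
Likelihood ratio per failed check = 3.5.
Target odds: 0.995 ÷ 0.005 = 199.
Require 3.5ⁿ ≥ 199 ÷ (31/169) = 33631/31.
3.5⁵ = 525.21875 falls short of 33631/31 but 3.5⁶ = 1838.265625 reaches it, so n = 6.

6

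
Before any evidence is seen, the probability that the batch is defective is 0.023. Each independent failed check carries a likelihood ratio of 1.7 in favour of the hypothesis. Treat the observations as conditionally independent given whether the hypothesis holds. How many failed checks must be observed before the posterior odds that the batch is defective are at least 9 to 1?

Prior odds: 0.023 ÷ 0.977 = 23/977.
Likelihood ratio per failed check = 1.7.
Target odds = 9.
Need (23/977) × 1.7ⁿ ≥ 9, i.e. 1.7ⁿ ≥ 8793/23.
1.7¹¹ ≈342.719 falls short of 8793/23 but 1.7¹² ≈582.622 reaches it, so n = 12.

12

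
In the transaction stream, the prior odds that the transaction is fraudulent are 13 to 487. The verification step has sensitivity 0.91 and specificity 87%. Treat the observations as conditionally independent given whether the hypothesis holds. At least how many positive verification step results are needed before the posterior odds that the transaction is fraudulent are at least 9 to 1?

Prior odds = 13/487.
False-positive rate = 1 − 0.87 = 0.13; likelihood ratio of a positive = 0.91/0.13 = 7.
Target odds = 9.
Need (13/487) × 7ⁿ ≥ 9, i.e. 7ⁿ ≥ 4383/13.
7² = 49 falls short of 4383/13 but 7³ = 343 reaches it, so n = 3.

3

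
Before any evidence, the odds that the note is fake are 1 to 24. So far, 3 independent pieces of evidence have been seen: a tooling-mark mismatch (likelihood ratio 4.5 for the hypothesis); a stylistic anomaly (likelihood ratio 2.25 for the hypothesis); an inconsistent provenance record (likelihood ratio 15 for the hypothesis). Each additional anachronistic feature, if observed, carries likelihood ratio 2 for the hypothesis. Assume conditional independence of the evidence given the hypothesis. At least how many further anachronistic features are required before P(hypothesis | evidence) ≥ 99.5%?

5

Prior odds = 1/24.
Combined Bayes factor of the evidence already in hand = 4.5 × 2.25 × 15 = 151.875.
Odds after that evidence = (1/24) × 151.875 = 6.328125.
Target odds = 0.995/0.005 = 199.
Need 2ⁿ ≥ 199 ÷ 6.328125 = 12736/405.
2⁴ = 16 falls short of 12736/405 but 2⁵ = 32 reaches it, so n = 5.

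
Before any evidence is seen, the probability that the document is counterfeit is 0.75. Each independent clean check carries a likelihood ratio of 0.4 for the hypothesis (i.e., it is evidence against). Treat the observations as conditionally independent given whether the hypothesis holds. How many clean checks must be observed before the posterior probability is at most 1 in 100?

7

Prior odds = 0.75/0.25 = 3.
Likelihood ratio per clean check = 0.4.
Target posterior odds = 0.01/0.99 = 1/99.
Need 3 × 0.4ⁿ ≤ 1/99, i.e. 0.4ⁿ ≤ 1/297.
0.4⁶ = 64/15625 is still above 1/297 but 0.4⁷ = 128/78125 is at or below it, so n = 7.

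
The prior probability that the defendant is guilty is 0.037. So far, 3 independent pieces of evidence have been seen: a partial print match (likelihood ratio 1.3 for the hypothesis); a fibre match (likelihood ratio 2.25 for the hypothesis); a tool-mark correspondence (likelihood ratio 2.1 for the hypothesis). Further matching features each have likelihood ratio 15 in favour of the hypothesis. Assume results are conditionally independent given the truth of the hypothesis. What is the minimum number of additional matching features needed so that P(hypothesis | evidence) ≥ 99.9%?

4

Prior odds = 0.037/0.963 = 37/963.
Combined Bayes factor of the evidence already in hand = 1.3 × 2.25 × 2.1 = 6.1425.
Odds after that evidence = (37/963) × 6.1425 = 10101/42800.
Target odds = 0.999/0.001 = 999.
Need 15ⁿ ≥ 999 ÷ (10101/42800) = 385200/91.
15³ = 3375 falls short of 385200/91 but 15⁴ = 50625 reaches it, so n = 4.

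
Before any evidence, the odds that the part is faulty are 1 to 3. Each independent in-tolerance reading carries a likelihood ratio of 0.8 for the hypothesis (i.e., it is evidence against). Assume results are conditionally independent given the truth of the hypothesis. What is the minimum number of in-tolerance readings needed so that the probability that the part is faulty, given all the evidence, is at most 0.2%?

Prior odds = 1/3.
Likelihood ratio per in-tolerance reading = 0.8.
Target posterior odds = 0.002/0.998 = 1/499.
Need (1/3) × 0.8ⁿ ≤ 1/499, i.e. 0.8ⁿ ≤ 3/499.
0.8²² ≈0.0073787 is still above 3/499 but 0.8²³ ≈0.00590296 is at or below it, so n = 23.

23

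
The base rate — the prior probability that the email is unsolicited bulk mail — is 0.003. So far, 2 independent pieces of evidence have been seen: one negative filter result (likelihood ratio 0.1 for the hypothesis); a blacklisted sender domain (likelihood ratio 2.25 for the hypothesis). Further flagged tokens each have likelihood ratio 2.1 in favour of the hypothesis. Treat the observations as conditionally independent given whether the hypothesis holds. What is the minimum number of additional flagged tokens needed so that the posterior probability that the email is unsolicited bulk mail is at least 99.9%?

20

Prior odds = 0.003/0.997 = 3/997.
Combined Bayes factor of the evidence already in hand = 0.1 × 2.25 = 0.225.
Odds after that evidence = (3/997) × 0.225 = 27/39880.
Target odds = 0.999/0.001 = 999.
Need 2.1ⁿ ≥ 999 ÷ (27/39880) = 1475560.
2.1¹⁹ ≈1.32485e+06 falls short of 1475560 but 2.1²⁰ ≈2.78218e+06 reaches it, so n = 20.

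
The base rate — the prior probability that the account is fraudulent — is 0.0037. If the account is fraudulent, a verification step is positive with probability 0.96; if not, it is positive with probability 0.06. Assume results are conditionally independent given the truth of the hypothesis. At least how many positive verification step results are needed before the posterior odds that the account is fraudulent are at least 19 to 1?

Prior odds = 0.0037/0.9963 = 37/9963.
Likelihood ratio of a positive = 0.96/0.06 = 16.
Target odds = 19.
Need (37/9963) × 16ⁿ ≥ 19, i.e. 16ⁿ ≥ 189297/37.
16³ = 4096 falls short of 189297/37 but 16⁴ = 65536 reaches it, so n = 4.

4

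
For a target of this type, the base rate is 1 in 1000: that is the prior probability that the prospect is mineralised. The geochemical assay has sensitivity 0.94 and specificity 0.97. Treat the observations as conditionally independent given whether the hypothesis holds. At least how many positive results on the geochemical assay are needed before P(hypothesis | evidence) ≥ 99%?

Prior odds = 0.001/0.999 = 1/999.
False-positive rate = 1 − 0.97 = 0.03; likelihood ratio of a positive = 0.94/0.03 = 94/3.
Target posterior odds = 0.99/0.01 = 99.
Require (94/3)ⁿ ≥ 99 ÷ (1/999) = 98901.
(94/3)³ = 830584/27 falls short of 98901 but (94/3)⁴ = 78074896/81 reaches it, so n = 4.

4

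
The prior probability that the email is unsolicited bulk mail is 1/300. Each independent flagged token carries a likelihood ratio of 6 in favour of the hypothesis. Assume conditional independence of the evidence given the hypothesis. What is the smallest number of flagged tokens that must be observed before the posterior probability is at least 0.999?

8

Prior odds = (1/300)/(299/300) = 1/299.
Likelihood ratio per flagged token = 6.
Target posterior odds = 0.999/0.001 = 999.
Require 6ⁿ ≥ 999 ÷ (1/299) = 298701.
6⁷ = 279936 falls short of 298701 but 6⁸ = 1679616 reaches it, so n = 8.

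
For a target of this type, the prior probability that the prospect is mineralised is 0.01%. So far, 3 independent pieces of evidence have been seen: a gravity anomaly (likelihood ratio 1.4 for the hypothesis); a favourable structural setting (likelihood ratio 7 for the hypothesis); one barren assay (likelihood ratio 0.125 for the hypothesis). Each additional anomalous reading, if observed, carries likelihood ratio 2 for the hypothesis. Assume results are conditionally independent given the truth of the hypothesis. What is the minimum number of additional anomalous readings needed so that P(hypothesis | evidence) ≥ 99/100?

20

Prior odds = 0.0001/0.9999 = 1/9999.
Combined Bayes factor of the evidence already in hand = 1.4 × 7 × 0.125 = 1.225.
Odds after that evidence = (1/9999) × 1.225 = 49/399960.
Target odds = 0.99/0.01 = 99.
Need 2ⁿ ≥ 99 ÷ (49/399960) = 39596040/49.
2¹⁹ = 524288 falls short of 39596040/49 but 2²⁰ = 1048576 reaches it, so n = 20.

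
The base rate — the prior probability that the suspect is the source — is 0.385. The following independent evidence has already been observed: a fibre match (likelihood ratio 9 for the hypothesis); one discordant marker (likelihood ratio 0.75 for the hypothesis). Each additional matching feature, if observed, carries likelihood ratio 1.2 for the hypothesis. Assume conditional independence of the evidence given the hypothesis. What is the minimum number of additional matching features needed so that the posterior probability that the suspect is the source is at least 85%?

2

Prior odds = 0.385/0.615 = 77/123.
Combined Bayes factor of the evidence already in hand = 9 × 0.75 = 6.75.
Odds after that evidence = (77/123) × 6.75 = 693/164.
Target odds = 0.85/0.15 = 17/3.
Need 1.2ⁿ ≥ 17/3 ÷ (693/164) = 2788/2079.
1.2¹ = 1.2 falls short of 2788/2079 but 1.2² = 1.44 reaches it, so n = 2.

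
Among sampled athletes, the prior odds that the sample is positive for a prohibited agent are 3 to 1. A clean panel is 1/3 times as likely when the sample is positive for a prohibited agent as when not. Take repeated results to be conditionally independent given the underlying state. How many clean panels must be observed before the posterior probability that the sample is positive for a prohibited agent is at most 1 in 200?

6

Prior odds = 3.
Likelihood ratio per clean panel = 1/3.
Target odds: 0.005 ÷ 0.995 = 1/199.
Need 3 × (1/3)ⁿ ≤ 1/199, i.e. (1/3)ⁿ ≤ 1/597.
(1/3)⁵ = 1/243 is still above 1/597 but (1/3)⁶ = 1/729 is at or below it, so n = 6.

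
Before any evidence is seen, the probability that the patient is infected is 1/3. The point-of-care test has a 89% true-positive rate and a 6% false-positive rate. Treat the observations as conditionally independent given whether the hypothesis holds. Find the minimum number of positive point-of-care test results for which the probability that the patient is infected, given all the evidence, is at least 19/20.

Prior odds: (1/3) ÷ (2/3) = 0.5.
Likelihood ratio of a positive result = 0.89/0.06 = 89/6.
Target odds: 0.95 ÷ 0.05 = 19.
Require (89/6)ⁿ ≥ 19 ÷ 0.5 = 38.
(89/6)¹ = 89/6 falls short of 38 but (89/6)² = 7921/36 reaches it, so n = 2.

2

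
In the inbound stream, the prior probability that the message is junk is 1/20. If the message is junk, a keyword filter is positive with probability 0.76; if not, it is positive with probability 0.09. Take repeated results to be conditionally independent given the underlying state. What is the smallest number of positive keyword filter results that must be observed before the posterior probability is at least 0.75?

2

Prior odds: 0.05 ÷ 0.95 = 1/19.
Likelihood ratio of a positive = 0.76/0.09 = 76/9.
Target posterior odds = 0.75/0.25 = 3.
Require (76/9)ⁿ ≥ 3 ÷ (1/19) = 57.
(76/9)¹ = 76/9 falls short of 57 but (76/9)² = 5776/81 reaches it, so n = 2.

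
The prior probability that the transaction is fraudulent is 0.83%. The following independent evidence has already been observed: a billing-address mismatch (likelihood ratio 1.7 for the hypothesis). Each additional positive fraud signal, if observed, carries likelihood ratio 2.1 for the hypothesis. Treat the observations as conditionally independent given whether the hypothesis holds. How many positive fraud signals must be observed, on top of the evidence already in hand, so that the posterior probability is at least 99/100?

12

Prior odds = 0.0083/0.9917 = 83/9917.
Bayes factor of the evidence already in hand = 1.7.
Odds after that evidence = (83/9917) × 1.7 = 1411/99170.
Target odds = 0.99/0.01 = 99.
Need 2.1ⁿ ≥ 99 ÷ (1411/99170) = 9817830/1411.
2.1¹¹ ≈3502.78 falls short of 9817830/1411 but 2.1¹² ≈7355.83 reaches it, so n = 12.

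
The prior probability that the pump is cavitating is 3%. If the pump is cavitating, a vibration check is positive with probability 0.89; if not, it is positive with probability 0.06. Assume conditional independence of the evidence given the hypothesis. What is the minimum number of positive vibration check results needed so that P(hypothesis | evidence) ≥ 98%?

3

Prior odds: 0.03 ÷ 0.97 = 3/97.
Likelihood ratio of a positive = 0.89/0.06 = 89/6.
Target odds: 0.98 ÷ 0.02 = 49.
Require (89/6)ⁿ ≥ 49 ÷ (3/97) = 4753/3.
(89/6)² = 7921/36 falls short of 4753/3 but (89/6)³ = 704969/216 reaches it, so n = 3.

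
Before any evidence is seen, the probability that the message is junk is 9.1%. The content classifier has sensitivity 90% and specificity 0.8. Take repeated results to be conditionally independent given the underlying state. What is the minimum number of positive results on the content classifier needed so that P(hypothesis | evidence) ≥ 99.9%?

Prior odds: 0.091 ÷ 0.909 = 91/909.
False-positive rate = 1 − 0.8 = 0.2; likelihood ratio of a positive = 0.9/0.2 = 4.5.
Target posterior odds = 0.999/0.001 = 999.
Require 4.5ⁿ ≥ 999 ÷ (91/909) = 908091/91.
4.5⁶ = 8303.765625 falls short of 908091/91 but 4.5⁷ = 4782969/128 reaches it, so n = 7.

7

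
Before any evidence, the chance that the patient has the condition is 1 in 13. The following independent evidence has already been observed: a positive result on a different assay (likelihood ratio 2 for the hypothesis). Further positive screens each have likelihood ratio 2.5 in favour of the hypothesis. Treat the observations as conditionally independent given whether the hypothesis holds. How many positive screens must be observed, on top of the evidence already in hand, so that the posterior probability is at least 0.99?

Prior odds = (1/13)/(12/13) = 1/12.
Bayes factor of the evidence already in hand = 2.
Odds after that evidence = (1/12) × 2 = 1/6.
Target odds = 0.99/0.01 = 99.
Need 2.5ⁿ ≥ 99 ÷ (1/6) = 594.
2.5⁶ = 244.140625 falls short of 594 but 2.5⁷ = 610.3515625 reaches it, so n = 7.

7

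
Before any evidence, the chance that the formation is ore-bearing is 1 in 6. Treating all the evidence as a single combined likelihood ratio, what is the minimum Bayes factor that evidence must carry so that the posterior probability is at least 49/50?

Prior odds = (1/6)/(5/6) = 0.2.
Target odds = 0.98/0.02 = 49.
Required Bayes factor = 49 ÷ 0.2 = 245.

245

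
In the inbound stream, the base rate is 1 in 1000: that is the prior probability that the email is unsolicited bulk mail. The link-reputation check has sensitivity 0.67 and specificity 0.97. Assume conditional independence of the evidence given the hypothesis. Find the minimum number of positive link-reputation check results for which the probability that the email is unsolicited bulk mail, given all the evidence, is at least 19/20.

4

Prior odds: 0.001 ÷ 0.999 = 1/999.
False-positive rate = 1 − 0.97 = 0.03; likelihood ratio of a positive = 0.67/0.03 = 67/3.
Target posterior odds = 0.95/0.05 = 19.
Require (67/3)ⁿ ≥ 19 ÷ (1/999) = 18981.
(67/3)³ = 300763/27 falls short of 18981 but (67/3)⁴ = 20151121/81 reaches it, so n = 4.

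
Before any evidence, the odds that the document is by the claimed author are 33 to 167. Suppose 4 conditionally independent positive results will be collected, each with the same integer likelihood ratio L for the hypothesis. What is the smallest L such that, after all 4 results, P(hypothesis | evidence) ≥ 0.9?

Prior odds = 33/167.
Target odds = 0.9/0.1 = 9.
Need L⁴ ≥ 9 ÷ (33/167) = 501/11.
2⁴ = 16 < 501/11 ≤ 81 = 3⁴, so L = 3.

3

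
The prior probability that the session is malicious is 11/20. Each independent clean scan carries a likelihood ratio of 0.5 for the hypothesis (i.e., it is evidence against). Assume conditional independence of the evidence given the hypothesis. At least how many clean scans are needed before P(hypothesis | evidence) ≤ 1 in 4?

2

Prior odds = 0.55/0.45 = 11/9.
Likelihood ratio per clean scan = 0.5.
Target odds: 0.25 ÷ 0.75 = 1/3.
Need (11/9) × 0.5ⁿ ≤ 1/3, i.e. 0.5ⁿ ≤ 3/11.
0.5¹ = 0.5 is still above 3/11 but 0.5² = 0.25 is at or below it, so n = 2.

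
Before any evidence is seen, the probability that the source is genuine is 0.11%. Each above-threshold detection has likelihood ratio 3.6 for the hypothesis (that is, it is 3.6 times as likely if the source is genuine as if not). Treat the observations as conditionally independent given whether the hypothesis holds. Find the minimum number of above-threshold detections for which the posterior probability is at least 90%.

Prior odds: 0.0011 ÷ 0.9989 = 11/9989.
Likelihood ratio per above-threshold detection = 3.6.
Target posterior odds = 0.9/0.1 = 9.
Need (11/9989) × 3.6ⁿ ≥ 9, i.e. 3.6ⁿ ≥ 89901/11.
3.6⁷ = 612220032/78125 falls short of 89901/11 but 3.6⁸ ≈28211.1 reaches it, so n = 8.

8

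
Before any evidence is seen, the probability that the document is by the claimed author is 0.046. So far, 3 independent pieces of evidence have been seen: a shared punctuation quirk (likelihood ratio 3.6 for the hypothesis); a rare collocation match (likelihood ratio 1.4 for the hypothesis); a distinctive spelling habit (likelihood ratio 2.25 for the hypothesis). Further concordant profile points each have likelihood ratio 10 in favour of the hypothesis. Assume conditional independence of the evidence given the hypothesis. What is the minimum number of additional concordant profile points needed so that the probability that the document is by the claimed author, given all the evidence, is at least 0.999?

Prior odds = 0.046/0.954 = 23/477.
Combined Bayes factor of the evidence already in hand = 3.6 × 1.4 × 2.25 = 11.34.
Odds after that evidence = (23/477) × 11.34 = 1449/2650.
Target odds = 0.999/0.001 = 999.
Need 10ⁿ ≥ 999 ÷ (1449/2650) = 294150/161.
10³ = 1000 falls short of 294150/161 but 10⁴ = 10000 reaches it, so n = 4.

4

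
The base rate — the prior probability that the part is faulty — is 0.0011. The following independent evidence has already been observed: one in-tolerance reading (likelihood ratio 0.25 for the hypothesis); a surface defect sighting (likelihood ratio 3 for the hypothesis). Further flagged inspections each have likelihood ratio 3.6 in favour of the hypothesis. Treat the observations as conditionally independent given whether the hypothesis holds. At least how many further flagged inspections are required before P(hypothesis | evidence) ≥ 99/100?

Prior odds = 0.0011/0.9989 = 11/9989.
Combined Bayes factor of the evidence already in hand = 0.25 × 3 = 0.75.
Odds after that evidence = (11/9989) × 0.75 = 33/39956.
Target odds = 0.99/0.01 = 99.
Need 3.6ⁿ ≥ 99 ÷ (33/39956) = 119868.
3.6⁹ ≈101560 falls short of 119868 but 3.6¹⁰ ≈365616 reaches it, so n = 10.

10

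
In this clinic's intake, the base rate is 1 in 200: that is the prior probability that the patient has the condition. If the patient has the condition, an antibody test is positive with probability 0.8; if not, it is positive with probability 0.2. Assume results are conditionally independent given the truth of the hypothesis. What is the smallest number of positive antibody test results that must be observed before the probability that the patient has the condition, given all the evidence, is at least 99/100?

Prior odds: 0.005 ÷ 0.995 = 1/199.
Likelihood ratio of a positive = 0.8/0.2 = 4.
Target posterior odds = 0.99/0.01 = 99.
Need (1/199) × 4ⁿ ≥ 99, i.e. 4ⁿ ≥ 19701.
4⁷ = 16384 falls short of 19701 but 4⁸ = 65536 reaches it, so n = 8.

8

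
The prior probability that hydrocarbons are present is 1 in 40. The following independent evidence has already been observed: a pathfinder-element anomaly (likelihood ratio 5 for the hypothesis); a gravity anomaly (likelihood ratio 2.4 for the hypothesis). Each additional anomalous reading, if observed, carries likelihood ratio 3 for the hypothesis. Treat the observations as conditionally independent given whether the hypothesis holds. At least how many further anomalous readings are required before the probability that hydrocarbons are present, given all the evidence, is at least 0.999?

8

Prior odds = 0.025/0.975 = 1/39.
Combined Bayes factor of the evidence already in hand = 5 × 2.4 = 12.
Odds after that evidence = (1/39) × 12 = 4/13.
Target odds = 0.999/0.001 = 999.
Need 3ⁿ ≥ 999 ÷ (4/13) = 3246.75.
3⁷ = 2187 falls short of 3246.75 but 3⁸ = 6561 reaches it, so n = 8.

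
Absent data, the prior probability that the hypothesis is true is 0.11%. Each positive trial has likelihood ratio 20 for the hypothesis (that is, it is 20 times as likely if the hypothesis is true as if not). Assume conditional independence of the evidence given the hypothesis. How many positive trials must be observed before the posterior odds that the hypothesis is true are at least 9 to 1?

4

Prior odds = 0.0011/0.9989 = 11/9989.
Likelihood ratio per positive trial = 20.
Target odds = 9.
Need (11/9989) × 20ⁿ ≥ 9, i.e. 20ⁿ ≥ 89901/11.
20³ = 8000 falls short of 89901/11 but 20⁴ = 160000 reaches it, so n = 4.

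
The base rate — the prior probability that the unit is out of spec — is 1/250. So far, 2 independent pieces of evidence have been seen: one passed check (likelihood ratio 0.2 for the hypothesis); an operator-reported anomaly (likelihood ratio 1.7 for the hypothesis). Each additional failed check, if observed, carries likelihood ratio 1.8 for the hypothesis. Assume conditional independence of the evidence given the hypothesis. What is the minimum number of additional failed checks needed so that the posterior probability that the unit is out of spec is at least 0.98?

Prior odds = 0.004/0.996 = 1/249.
Combined Bayes factor of the evidence already in hand = 0.2 × 1.7 = 0.34.
Odds after that evidence = (1/249) × 0.34 = 17/12450.
Target odds = 0.98/0.02 = 49.
Need 1.8ⁿ ≥ 49 ÷ (17/12450) = 610050/17.
1.8¹⁷ ≈21859.1 falls short of 610050/17 but 1.8¹⁸ ≈39346.4 reaches it, so n = 18.

18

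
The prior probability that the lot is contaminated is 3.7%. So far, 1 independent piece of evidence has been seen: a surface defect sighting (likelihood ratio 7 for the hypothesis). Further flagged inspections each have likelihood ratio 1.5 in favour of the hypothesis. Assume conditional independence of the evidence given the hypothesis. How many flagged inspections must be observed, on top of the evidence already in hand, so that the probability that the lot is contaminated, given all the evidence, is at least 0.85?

8

Prior odds = 0.037/0.963 = 37/963.
Bayes factor of the evidence already in hand = 7.
Odds after that evidence = (37/963) × 7 = 259/963.
Target odds = 0.85/0.15 = 17/3.
Need 1.5ⁿ ≥ 17/3 ÷ (259/963) = 5457/259.
1.5⁷ = 17.0859375 falls short of 5457/259 but 1.5⁸ = 25.62890625 reaches it, so n = 8.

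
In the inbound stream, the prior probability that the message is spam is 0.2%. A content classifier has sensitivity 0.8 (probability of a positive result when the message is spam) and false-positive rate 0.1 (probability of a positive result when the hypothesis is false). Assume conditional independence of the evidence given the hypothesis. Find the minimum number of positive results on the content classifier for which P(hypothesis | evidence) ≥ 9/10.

5

Prior odds = 0.002/0.998 = 1/499.
Likelihood ratio of a positive result = 0.8/0.1 = 8.
Target posterior odds = 0.9/0.1 = 9.
Need (1/499) × 8ⁿ ≥ 9, i.e. 8ⁿ ≥ 4491.
8⁴ = 4096 falls short of 4491 but 8⁵ = 32768 reaches it, so n = 5.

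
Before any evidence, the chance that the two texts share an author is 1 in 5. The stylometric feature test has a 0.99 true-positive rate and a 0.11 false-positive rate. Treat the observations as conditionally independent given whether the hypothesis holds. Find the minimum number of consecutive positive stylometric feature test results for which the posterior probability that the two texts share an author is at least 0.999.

Prior odds = 0.2/0.8 = 0.25.
Likelihood ratio of a positive result = 0.99/0.11 = 9.
Target posterior odds = 0.999/0.001 = 999.
Need 0.25 × 9ⁿ ≥ 999, i.e. 9ⁿ ≥ 3996.
9³ = 729 falls short of 3996 but 9⁴ = 6561 reaches it, so n = 4.

4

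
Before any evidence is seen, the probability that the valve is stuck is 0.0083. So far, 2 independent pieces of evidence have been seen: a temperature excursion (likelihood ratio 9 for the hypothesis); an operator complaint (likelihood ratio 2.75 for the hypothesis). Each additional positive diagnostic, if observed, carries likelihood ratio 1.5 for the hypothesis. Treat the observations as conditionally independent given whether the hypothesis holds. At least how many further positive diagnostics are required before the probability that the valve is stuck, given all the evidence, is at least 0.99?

16

Prior odds = 0.0083/0.9917 = 83/9917.
Combined Bayes factor of the evidence already in hand = 9 × 2.75 = 24.75.
Odds after that evidence = (83/9917) × 24.75 = 8217/39668.
Target odds = 0.99/0.01 = 99.
Need 1.5ⁿ ≥ 99 ÷ (8217/39668) = 39668/83.
1.5¹⁵ = 14348907/32768 falls short of 39668/83 but 1.5¹⁶ = 43046721/65536 reaches it, so n = 16.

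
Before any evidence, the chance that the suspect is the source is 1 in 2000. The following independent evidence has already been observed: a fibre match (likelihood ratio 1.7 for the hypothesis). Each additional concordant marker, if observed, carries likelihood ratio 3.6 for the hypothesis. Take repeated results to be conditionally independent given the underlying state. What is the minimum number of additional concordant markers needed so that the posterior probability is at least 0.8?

7

Prior odds = 0.0005/0.9995 = 1/1999.
Bayes factor of the evidence already in hand = 1.7.
Odds after that evidence = (1/1999) × 1.7 = 17/19990.
Target odds = 0.8/0.2 = 4.
Need 3.6ⁿ ≥ 4 ÷ (17/19990) = 79960/17.
3.6⁶ = 34012224/15625 falls short of 79960/17 but 3.6⁷ = 612220032/78125 reaches it, so n = 7.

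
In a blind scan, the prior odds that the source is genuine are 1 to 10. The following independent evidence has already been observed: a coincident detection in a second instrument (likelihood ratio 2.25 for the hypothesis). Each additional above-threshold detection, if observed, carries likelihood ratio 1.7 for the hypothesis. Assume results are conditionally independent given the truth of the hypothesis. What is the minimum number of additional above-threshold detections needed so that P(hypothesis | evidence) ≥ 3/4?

5

Prior odds = 0.1.
Bayes factor of the evidence already in hand = 2.25.
Odds after that evidence = 0.1 × 2.25 = 0.225.
Target odds = 0.75/0.25 = 3.
Need 1.7ⁿ ≥ 3 ÷ 0.225 = 40/3.
1.7⁴ = 8.3521 falls short of 40/3 but 1.7⁵ = 1419857/100000 reaches it, so n = 5.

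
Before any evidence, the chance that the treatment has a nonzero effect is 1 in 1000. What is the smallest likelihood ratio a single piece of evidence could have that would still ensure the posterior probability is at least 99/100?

98901

Prior odds = 0.001/0.999 = 1/999.
Target odds = 0.99/0.01 = 99.
Required Bayes factor = 99 ÷ (1/999) = 98901.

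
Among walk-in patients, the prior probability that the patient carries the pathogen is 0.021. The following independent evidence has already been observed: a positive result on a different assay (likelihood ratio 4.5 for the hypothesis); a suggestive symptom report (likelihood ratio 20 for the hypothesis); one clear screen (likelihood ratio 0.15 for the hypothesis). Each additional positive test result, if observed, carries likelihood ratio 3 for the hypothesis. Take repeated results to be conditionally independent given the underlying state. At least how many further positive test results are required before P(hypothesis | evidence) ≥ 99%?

Prior odds = 0.021/0.979 = 21/979.
Combined Bayes factor of the evidence already in hand = 4.5 × 20 × 0.15 = 13.5.
Odds after that evidence = (21/979) × 13.5 = 567/1958.
Target odds = 0.99/0.01 = 99.
Need 3ⁿ ≥ 99 ÷ (567/1958) = 21538/63.
3⁵ = 243 falls short of 21538/63 but 3⁶ = 729 reaches it, so n = 6.

6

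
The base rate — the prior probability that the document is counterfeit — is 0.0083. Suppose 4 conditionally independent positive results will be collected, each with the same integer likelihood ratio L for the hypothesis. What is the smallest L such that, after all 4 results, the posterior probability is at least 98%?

Prior odds = 0.0083/0.9917 = 83/9917.
Target odds = 0.98/0.02 = 49.
Need L⁴ ≥ 49 ÷ (83/9917) = 485933/83.
8⁴ = 4096 < 485933/83 ≤ 6561 = 9⁴, so L = 9.

9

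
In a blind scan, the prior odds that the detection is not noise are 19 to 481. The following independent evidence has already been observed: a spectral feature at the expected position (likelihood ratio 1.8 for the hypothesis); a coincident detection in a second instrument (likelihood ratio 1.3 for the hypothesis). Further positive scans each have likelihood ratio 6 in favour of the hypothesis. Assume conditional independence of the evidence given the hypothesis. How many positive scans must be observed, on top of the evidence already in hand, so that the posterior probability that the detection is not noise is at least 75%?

Prior odds = 19/481.
Combined Bayes factor of the evidence already in hand = 1.8 × 1.3 = 2.34.
Odds after that evidence = (19/481) × 2.34 = 171/1850.
Target odds = 0.75/0.25 = 3.
Need 6ⁿ ≥ 3 ÷ (171/1850) = 1850/57.
6¹ = 6 falls short of 1850/57 but 6² = 36 reaches it, so n = 2.

2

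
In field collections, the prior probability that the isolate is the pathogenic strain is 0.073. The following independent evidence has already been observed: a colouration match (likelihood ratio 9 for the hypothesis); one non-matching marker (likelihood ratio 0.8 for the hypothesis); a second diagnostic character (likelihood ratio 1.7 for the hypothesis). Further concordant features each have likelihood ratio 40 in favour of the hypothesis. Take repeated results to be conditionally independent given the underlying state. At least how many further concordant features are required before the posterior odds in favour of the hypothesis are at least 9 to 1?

1

Prior odds = 0.073/0.927 = 73/927.
Combined Bayes factor of the evidence already in hand = 9 × 0.8 × 1.7 = 12.24.
Odds after that evidence = (73/927) × 12.24 = 2482/2575.
Target odds = 9.
Need 40ⁿ ≥ 9 ÷ (2482/2575) = 23175/2482.
40¹ = 40, which meets the required 23175/2482; so n = 1.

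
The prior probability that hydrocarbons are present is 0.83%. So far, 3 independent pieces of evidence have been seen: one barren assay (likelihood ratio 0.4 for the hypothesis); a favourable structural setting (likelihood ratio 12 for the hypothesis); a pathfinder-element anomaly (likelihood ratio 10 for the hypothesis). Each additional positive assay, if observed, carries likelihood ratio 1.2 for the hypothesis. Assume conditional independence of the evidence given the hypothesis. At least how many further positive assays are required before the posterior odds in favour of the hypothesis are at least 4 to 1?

Prior odds = 0.0083/0.9917 = 83/9917.
Combined Bayes factor of the evidence already in hand = 0.4 × 12 × 10 = 48.
Odds after that evidence = (83/9917) × 48 = 3984/9917.
Target odds = 4.
Need 1.2ⁿ ≥ 4 ÷ (3984/9917) = 9917/996.
1.2¹² ≈8.9161 falls short of 9917/996 but 1.2¹³ ≈10.6993 reaches it, so n = 13.

13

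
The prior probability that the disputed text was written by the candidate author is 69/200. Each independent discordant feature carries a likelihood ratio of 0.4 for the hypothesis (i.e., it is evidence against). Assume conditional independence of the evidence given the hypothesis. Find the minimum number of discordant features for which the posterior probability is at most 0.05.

Prior odds: 0.345 ÷ 0.655 = 69/131.
Likelihood ratio per discordant feature = 0.4.
Target odds: 0.05 ÷ 0.95 = 1/19.
Need (69/131) × 0.4ⁿ ≤ 1/19, i.e. 0.4ⁿ ≤ 131/1311.
0.4² = 0.16 is still above 131/1311 but 0.4³ = 0.064 is at or below it, so n = 3.

3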